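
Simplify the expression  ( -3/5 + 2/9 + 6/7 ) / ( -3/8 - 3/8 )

-604/945

Numerator: -3/5 + 2/9 + 6/7 = 151/315
Denominator: -3/8 - 3/8 = -3/4
Divide: (151/315) · (-4/3) = -604/945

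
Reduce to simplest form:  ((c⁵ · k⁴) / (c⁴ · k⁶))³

c³/k⁶

Inside the bracket: c¹ · (k^-2)
Raise to the power 3: c³ · (k^-6)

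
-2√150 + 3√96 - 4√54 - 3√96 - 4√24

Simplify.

2√150 = 10*√6; 3√96 = 12*√6; 4√54 = 12*√6; 3√96 = 12*√6; 4√24 = 8*√6
Combine: (-10 + 12 - 12 - 12 - 8)·√6 = -30*√6

-30*√6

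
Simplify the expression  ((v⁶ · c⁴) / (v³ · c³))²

Inside the bracket: v³ · c¹
Raise to the power 2: v⁶ · c²

c²*v⁶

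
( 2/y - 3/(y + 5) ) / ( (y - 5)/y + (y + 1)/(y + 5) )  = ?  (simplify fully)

(-y + 10)/(2*y² + y - 25)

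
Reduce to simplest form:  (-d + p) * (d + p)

Pair the conjugate factors: (p+d)(p-d) = -d^2 + p^2.

-d^2 + p^2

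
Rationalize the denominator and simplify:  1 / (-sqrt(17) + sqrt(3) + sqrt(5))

(-9*sqrt(17) - 15*sqrt(5) - 19*sqrt(3) - 2*sqrt(255))/21

Group as (sqrt(3) + sqrt(5)) - sqrt(17); multiply by (sqrt(3) + sqrt(5)) + sqrt(17), then rationalise the remaining surd.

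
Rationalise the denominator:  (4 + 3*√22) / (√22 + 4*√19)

Multiply numerator and denominator by -4*√19 + √22.
Denominator becomes -282; numerator becomes -12*√418 - 16*√19 + 4*√22 + 66.

(-33 - 2*√22 + 8*√19 + 6*√418)/141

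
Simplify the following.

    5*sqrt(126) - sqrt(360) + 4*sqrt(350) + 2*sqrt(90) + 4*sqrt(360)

5*sqrt(126) = 15*sqrt(14); sqrt(360) = 6*sqrt(10); 4*sqrt(350) = 20*sqrt(14); 2*sqrt(90) = 6*sqrt(10); 4*sqrt(360) = 24*sqrt(10)

24*sqrt(10) + 35*sqrt(14)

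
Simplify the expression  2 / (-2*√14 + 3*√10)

(2*√14 + 3*√10)/17

Multiply numerator and denominator by 2*√14 + 3*√10.
Denominator becomes 34; numerator becomes 4*√14 + 6*√10.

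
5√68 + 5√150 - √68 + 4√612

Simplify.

5√68 = 10*√17; 5√150 = 25*√6; √68 = 2*√17; 4√612 = 24*√17

25*√6 + 32*√17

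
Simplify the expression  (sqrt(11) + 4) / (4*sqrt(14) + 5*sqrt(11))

Multiply numerator and denominator by -4*sqrt(14) + 5*sqrt(11).
Denominator becomes 51; numerator becomes -16*sqrt(14) - 4*sqrt(154) + 55 + 20*sqrt(11).

(-16*sqrt(14) - 4*sqrt(154) + 55 + 20*sqrt(11))/51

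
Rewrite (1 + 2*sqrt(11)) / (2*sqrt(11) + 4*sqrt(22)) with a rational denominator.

(-22 - sqrt(11) + 2*sqrt(22) + 44*sqrt(2))/154

Multiply numerator and denominator by -4*sqrt(22) + 2*sqrt(11).
Denominator becomes -308; numerator becomes -88*sqrt(2) - 4*sqrt(22) + 2*sqrt(11) + 44.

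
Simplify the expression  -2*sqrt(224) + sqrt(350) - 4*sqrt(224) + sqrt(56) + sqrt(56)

2*sqrt(224) = 8*sqrt(14); sqrt(350) = 5*sqrt(14); 4*sqrt(224) = 16*sqrt(14); sqrt(56) = 2*sqrt(14); sqrt(56) = 2*sqrt(14)
Combine: (-8 + 5 - 16 + 2 + 2)·sqrt(14) = -15*sqrt(14)

-15*sqrt(14)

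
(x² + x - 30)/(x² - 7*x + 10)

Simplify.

Factor: x² + x - 30 = (x + 6)·(x - 5);  x² - 7*x + 10 = (x - 2)·(x - 5)
Cancel the common factor (x - 5).

(x + 6)/(x - 2)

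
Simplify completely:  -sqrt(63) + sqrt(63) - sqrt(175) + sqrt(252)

sqrt(63) = 3*sqrt(7); sqrt(63) = 3*sqrt(7); sqrt(175) = 5*sqrt(7); sqrt(252) = 6*sqrt(7)
Combine: (-3 + 3 - 5 + 6)·sqrt(7) = sqrt(7)

sqrt(7)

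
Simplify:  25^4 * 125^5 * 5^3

25^4 = 5^8; 125^5 = 5^15; 5^3 = 5^3
Combine exponents: 5^26

5^26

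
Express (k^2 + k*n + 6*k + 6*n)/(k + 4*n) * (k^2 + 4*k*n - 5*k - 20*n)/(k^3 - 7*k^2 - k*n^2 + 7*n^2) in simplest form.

(k^2 + k - 30)/(k^2 - k*n - 7*k + 7*n)

Factor: k^2 + k*n + 6*k + 6*n = (k + 6)*(k + n);  k^2 + 4*k*n - 5*k - 20*n = (k + 4*n)*(k - 5);  k^3 - 7*k^2 - k*n^2 + 7*n^2 = (k - 7)*(k - n)*(k + n)
Cancel the common factors (k + n), (k + 4*n).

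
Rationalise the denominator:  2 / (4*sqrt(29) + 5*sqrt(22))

Multiply numerator and denominator by -4*sqrt(29) + 5*sqrt(22).
Denominator becomes 86; numerator becomes -8*sqrt(29) + 10*sqrt(22).

(-4*sqrt(29) + 5*sqrt(22))/43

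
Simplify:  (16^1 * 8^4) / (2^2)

2^14

16^1 = 2^4; 8^4 = 2^12; 2^2 = 2^2
Combine exponents: 2^14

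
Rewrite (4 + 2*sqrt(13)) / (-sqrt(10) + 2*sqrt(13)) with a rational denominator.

(2*sqrt(10) + sqrt(130) + 4*sqrt(13) + 26)/21

Multiply numerator and denominator by sqrt(10) + 2*sqrt(13).
Denominator becomes 42; numerator becomes 4*sqrt(10) + 2*sqrt(130) + 8*sqrt(13) + 52.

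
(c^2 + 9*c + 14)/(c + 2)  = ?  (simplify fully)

c + 7

Factor: c^2 + 9*c + 14 = (c + 2)*(c + 7)
Cancel the common factor (c + 2).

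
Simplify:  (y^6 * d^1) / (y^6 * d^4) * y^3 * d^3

Quotient: (d^-3)
Multiply by y^3 * d^3: add exponents.

y^3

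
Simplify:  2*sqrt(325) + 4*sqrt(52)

2*sqrt(325) = 10*sqrt(13); 4*sqrt(52) = 8*sqrt(13)
Combine: (10 + 8)·sqrt(13) = 18*sqrt(13)

18*sqrt(13)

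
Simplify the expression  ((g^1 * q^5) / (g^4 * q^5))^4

Inside the bracket: (g^-3)
Raise to the power 4: (g^-12)

g^(-12)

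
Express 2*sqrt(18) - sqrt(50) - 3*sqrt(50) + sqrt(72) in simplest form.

-8*sqrt(2)

2*sqrt(18) = 6*sqrt(2); sqrt(50) = 5*sqrt(2); 3*sqrt(50) = 15*sqrt(2); sqrt(72) = 6*sqrt(2)
Combine: (6 - 5 - 15 + 6)·sqrt(2) = -8*sqrt(2)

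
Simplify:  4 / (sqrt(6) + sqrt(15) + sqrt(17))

(-3*sqrt(170) + 2*sqrt(17) + 4*sqrt(15) + 13*sqrt(6))/43

Group as (sqrt(6) + sqrt(15)) + sqrt(17); multiply by (sqrt(6) + sqrt(15)) - sqrt(17), then rationalise the remaining surd.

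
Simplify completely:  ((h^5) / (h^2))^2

Inside the bracket: h^3
Raise to the power 2: h^6

h^6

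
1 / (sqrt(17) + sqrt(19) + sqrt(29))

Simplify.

Group as (sqrt(17) + sqrt(29)) + sqrt(19); multiply by (sqrt(17) + sqrt(29)) - sqrt(19), then rationalise the remaining surd.

(-2*sqrt(9367) + 7*sqrt(29) + 27*sqrt(19) + 31*sqrt(17))/1243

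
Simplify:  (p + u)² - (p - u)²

Binomially expand both and collect terms in p, u.

4*p*u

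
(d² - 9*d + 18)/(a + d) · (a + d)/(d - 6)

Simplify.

Factor: d² - 9*d + 18 = (d - 3)·(d - 6)
Cancel the common factors (d - 6), (a + d).

d - 3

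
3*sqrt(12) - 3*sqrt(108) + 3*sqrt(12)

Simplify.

3*sqrt(12) = 6*sqrt(3); 3*sqrt(108) = 18*sqrt(3); 3*sqrt(12) = 6*sqrt(3)
Combine: (6 - 18 + 6)·sqrt(3) = -6*sqrt(3)

-6*sqrt(3)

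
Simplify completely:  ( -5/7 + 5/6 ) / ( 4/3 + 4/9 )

15/224

Numerator: -5/7 + 5/6 = 5/42
Denominator: 4/3 + 4/9 = 16/9
Divide: (5/42) · (9/16) = 15/224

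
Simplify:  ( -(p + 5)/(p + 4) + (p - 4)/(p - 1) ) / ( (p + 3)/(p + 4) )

(-4*p - 11)/(p**2 + 2*p - 3)

Numerator: -(p + 5)/(p + 4) + (p - 4)/(p - 1) = (-4*p - 11)/(p**2 + 3*p - 4)
Denominator: (p + 3)/(p + 4) = (p + 3)/(p + 4)
Divide: ((-4*p - 11)/(p**2 + 3*p - 4)) · ((p + 4)/(p + 3)) = (-4*p - 11)/(p**2 + 2*p - 3)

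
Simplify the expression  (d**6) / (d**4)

d**2

Quotient: d**2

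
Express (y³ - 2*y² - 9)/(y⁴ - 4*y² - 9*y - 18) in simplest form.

1/(y + 2)

Factor: y³ - 2*y² - 9 = (y - 3)·(y² + y + 3);  y⁴ - 4*y² - 9*y - 18 = (y - 3)·(y² + y + 3)·(y + 2)
Cancel the common factors (y² + y + 3), (y - 3).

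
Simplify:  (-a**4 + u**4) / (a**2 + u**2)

Factor u**4 - a**4 and cancel (a**2 + u**2).

-a**2 + u**2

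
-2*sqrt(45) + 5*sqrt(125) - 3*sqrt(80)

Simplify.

2*sqrt(45) = 6*sqrt(5); 5*sqrt(125) = 25*sqrt(5); 3*sqrt(80) = 12*sqrt(5)
Combine: (-6 + 25 - 12)·sqrt(5) = 7*sqrt(5)

7*sqrt(5)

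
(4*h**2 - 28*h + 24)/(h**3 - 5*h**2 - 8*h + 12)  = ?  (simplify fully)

4/(h + 2)

Factor: 4*h**2 - 28*h + 24 = 4*(h - 1)*(h - 6);  h**3 - 5*h**2 - 8*h + 12 = (h - 1)*(h - 6)*(h + 2)
Cancel the common factors (h - 1), (h - 6).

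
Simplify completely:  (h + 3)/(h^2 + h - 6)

1/(h - 2)

Factor: h^2 + h - 6 = (h + 3)*(h - 2)
Cancel the common factor (h + 3).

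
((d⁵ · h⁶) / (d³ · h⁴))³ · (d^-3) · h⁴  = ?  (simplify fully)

Inside the bracket: d² · h²
Raise to the power 3: d⁶ · h⁶
Multiply by (d^-3) · h⁴: add exponents.

d³*h^10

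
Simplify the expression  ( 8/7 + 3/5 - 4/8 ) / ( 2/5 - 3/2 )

-87/77

Numerator: 8/7 + 3/5 - 4/8 = 87/70
Denominator: 2/5 - 3/2 = -11/10
Divide: (87/70) · (-10/11) = -87/77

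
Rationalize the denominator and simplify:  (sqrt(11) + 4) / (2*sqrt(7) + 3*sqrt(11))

Multiply numerator and denominator by -2*sqrt(7) + 3*sqrt(11).
Denominator becomes 71; numerator becomes -8*sqrt(7) - 2*sqrt(77) + 33 + 12*sqrt(11).

(-8*sqrt(7) - 2*sqrt(77) + 33 + 12*sqrt(11))/71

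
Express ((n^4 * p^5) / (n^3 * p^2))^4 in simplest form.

Inside the bracket: n^1 * p^3
Raise to the power 4: n^4 * p^12

n^4*p^12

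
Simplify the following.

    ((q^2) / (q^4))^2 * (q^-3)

q^(-7)

Inside the bracket: (q^-2)
Raise to the power 2: (q^-4)
Multiply by (q^-3): add exponents.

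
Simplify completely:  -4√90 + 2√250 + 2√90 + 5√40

4√90 = 12*√10; 2√250 = 10*√10; 2√90 = 6*√10; 5√40 = 10*√10
Combine: (-12 + 10 + 6 + 10)·√10 = 14*√10

14*√10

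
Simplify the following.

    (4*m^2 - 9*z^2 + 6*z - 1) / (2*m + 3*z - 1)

Factor (2*m)^2 - (3*z - 1)^2 and cancel (2*m + 3*z - 1).

2*m - 3*z + 1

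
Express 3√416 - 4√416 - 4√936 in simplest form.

3√416 = 12*√26; 4√416 = 16*√26; 4√936 = 24*√26
Combine: (12 - 16 - 24)·√26 = -28*√26

-28*√26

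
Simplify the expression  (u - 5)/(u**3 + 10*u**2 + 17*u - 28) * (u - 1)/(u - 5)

1/(u**2 + 11*u + 28)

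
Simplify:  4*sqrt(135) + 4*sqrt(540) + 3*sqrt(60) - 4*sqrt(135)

4*sqrt(135) = 12*sqrt(15); 4*sqrt(540) = 24*sqrt(15); 3*sqrt(60) = 6*sqrt(15); 4*sqrt(135) = 12*sqrt(15)
Combine: (12 + 24 + 6 - 12)·sqrt(15) = 30*sqrt(15)

30*sqrt(15)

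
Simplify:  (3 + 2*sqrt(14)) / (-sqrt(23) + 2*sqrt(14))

(3*sqrt(23) + 6*sqrt(14) + 2*sqrt(322) + 56)/33

Multiply numerator and denominator by sqrt(23) + 2*sqrt(14).
Denominator becomes 33; numerator becomes 3*sqrt(23) + 6*sqrt(14) + 2*sqrt(322) + 56.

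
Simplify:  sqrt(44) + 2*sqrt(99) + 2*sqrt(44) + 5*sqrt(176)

32*sqrt(11)

sqrt(44) = 2*sqrt(11); 2*sqrt(99) = 6*sqrt(11); 2*sqrt(44) = 4*sqrt(11); 5*sqrt(176) = 20*sqrt(11)
Combine: (2 + 6 + 4 + 20)·sqrt(11) = 32*sqrt(11)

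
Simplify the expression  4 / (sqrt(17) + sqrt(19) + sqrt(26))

(-sqrt(8398) + 5*sqrt(26) + 12*sqrt(19) + 14*sqrt(17))/149

Group as (sqrt(17) + sqrt(26)) + sqrt(19); multiply by (sqrt(17) + sqrt(26)) - sqrt(19), then rationalise the remaining surd.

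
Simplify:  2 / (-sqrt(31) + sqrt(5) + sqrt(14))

Group as (sqrt(5) + sqrt(14)) - sqrt(31); multiply by (sqrt(5) + sqrt(14)) + sqrt(31), then rationalise the remaining surd.

(6*sqrt(31) + 11*sqrt(14) + 20*sqrt(5) + sqrt(2170))/34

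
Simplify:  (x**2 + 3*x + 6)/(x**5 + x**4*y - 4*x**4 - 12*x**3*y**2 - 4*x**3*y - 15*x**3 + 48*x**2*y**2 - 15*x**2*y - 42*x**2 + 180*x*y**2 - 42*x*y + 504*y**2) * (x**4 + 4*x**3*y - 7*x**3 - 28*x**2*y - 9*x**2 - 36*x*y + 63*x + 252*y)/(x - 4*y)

Factor: x**5 + x**4*y - 4*x**4 - 12*x**3*y**2 - 4*x**3*y - 15*x**3 + 48*x**2*y**2 - 15*x**2*y - 42*x**2 + 180*x*y**2 - 42*x*y + 504*y**2 = (x - 3*y)*(x - 7)*(x + 4*y)*(x**2 + 3*x + 6);  x**4 + 4*x**3*y - 7*x**3 - 28*x**2*y - 9*x**2 - 36*x*y + 63*x + 252*y = (x - 7)*(x + 4*y)*(x + 3)*(x - 3)
Cancel the common factors (x**2 + 3*x + 6), (x - 7), (x + 4*y).

(x**2 - 9)/(x**2 - 7*x*y + 12*y**2)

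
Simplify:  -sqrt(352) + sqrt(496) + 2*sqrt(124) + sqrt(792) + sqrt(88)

4*sqrt(22) + 8*sqrt(31)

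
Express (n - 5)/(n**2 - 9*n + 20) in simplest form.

Factor: n**2 - 9*n + 20 = (n - 4)*(n - 5)
Cancel the common factor (n - 5).

1/(n - 4)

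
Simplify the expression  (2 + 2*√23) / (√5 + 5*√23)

Multiply numerator and denominator by -√5 + 5*√23.
Denominator becomes 570; numerator becomes -2*√115 - 2*√5 + 10*√23 + 230.

(-√115 - √5 + 5*√23 + 115)/285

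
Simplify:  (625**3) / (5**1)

625**3 = 5**12; 5**1 = 5**1
Combine exponents: 5**11

5**11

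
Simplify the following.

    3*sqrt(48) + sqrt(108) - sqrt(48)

14*sqrt(3)

3*sqrt(48) = 12*sqrt(3); sqrt(108) = 6*sqrt(3); sqrt(48) = 4*sqrt(3)
Combine: (12 + 6 - 4)·sqrt(3) = 14*sqrt(3)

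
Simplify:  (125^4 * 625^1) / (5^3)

5^13

125^4 = 5^12; 625^1 = 5^4; 5^3 = 5^3
Combine exponents: 5^13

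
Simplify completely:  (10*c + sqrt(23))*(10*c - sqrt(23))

100*c^2 - 23

(10*c)^2 - (sqrt(23))^2 = 100*c^2 - 23.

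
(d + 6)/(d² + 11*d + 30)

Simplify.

Factor: d² + 11*d + 30 = (d + 6)·(d + 5)
Cancel the common factor (d + 6).

1/(d + 5)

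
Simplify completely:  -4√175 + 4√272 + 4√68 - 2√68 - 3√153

4√175 = 20*√7; 4√272 = 16*√17; 4√68 = 8*√17; 2√68 = 4*√17; 3√153 = 9*√17

-20*√7 + 11*√17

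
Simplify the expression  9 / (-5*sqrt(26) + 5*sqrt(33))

Multiply numerator and denominator by 5*sqrt(26) + 5*sqrt(33).
Denominator becomes 175; numerator becomes 45*sqrt(26) + 45*sqrt(33).

(9*sqrt(26) + 9*sqrt(33))/35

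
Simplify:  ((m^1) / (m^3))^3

m^(-6)

Inside the bracket: (m^-2)
Raise to the power 3: (m^-6)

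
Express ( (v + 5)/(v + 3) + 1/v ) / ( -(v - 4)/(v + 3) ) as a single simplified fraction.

Numerator: (v + 5)/(v + 3) + 1/v = (v**2 + 6*v + 3)/(v**2 + 3*v)
Denominator: -(v - 4)/(v + 3) = (-v + 4)/(v + 3)
Divide: ((v**2 + 6*v + 3)/(v**2 + 3*v)) · ((v + 3)/(-v + 4)) = (-v**2 - 6*v - 3)/(v**2 - 4*v)

(-v**2 - 6*v - 3)/(v**2 - 4*v)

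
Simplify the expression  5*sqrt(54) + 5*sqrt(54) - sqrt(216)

5*sqrt(54) = 15*sqrt(6); 5*sqrt(54) = 15*sqrt(6); sqrt(216) = 6*sqrt(6)
Combine: (15 + 15 - 6)·sqrt(6) = 24*sqrt(6)

24*sqrt(6)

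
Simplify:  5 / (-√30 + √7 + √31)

(-20*√30 + 15*√31 + 135*√7 + 5*√6510)/402

Group as (√7 + √31) - √30; multiply by (√7 + √31) + √30, then rationalise the remaining surd.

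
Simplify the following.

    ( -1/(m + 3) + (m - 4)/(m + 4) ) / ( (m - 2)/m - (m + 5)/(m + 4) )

Numerator: -1/(m + 3) + (m - 4)/(m + 4) = (m**2 - 2*m - 16)/(m**2 + 7*m + 12)
Denominator: (m - 2)/m - (m + 5)/(m + 4) = (-3*m - 8)/(m**2 + 4*m)
Divide: ((m**2 - 2*m - 16)/(m**2 + 7*m + 12)) · ((m**2 + 4*m)/(-3*m - 8)) = (-m**3 + 2*m**2 + 16*m)/(3*m**2 + 17*m + 24)

(-m**3 + 2*m**2 + 16*m)/(3*m**2 + 17*m + 24)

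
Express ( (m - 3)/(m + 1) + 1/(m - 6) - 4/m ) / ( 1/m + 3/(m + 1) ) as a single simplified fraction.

(m^3 - 12*m^2 + 39*m + 24)/(4*m^2 - 23*m - 6)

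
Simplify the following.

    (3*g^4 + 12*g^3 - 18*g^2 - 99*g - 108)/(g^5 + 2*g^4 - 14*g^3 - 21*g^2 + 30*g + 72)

Factor: 3*g^4 + 12*g^3 - 18*g^2 - 99*g - 108 = 3*(g^2 + 3*g + 3)*(g + 4)*(g - 3);  g^5 + 2*g^4 - 14*g^3 - 21*g^2 + 30*g + 72 = (g - 2)*(g - 3)*(g + 4)*(g^2 + 3*g + 3)
Cancel the common factors (g^2 + 3*g + 3), (g + 4), (g - 3).

3/(g - 2)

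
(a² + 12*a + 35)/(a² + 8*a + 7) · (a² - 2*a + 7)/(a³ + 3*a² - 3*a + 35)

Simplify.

1/(a + 1)

Factor: a² + 12*a + 35 = (a + 5)·(a + 7);  a² + 8*a + 7 = (a + 1)·(a + 7);  a³ + 3*a² - 3*a + 35 = (a² - 2*a + 7)·(a + 5)
Cancel the common factors (a² - 2*a + 7), (a + 7), (a + 5).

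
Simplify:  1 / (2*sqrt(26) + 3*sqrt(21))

Multiply numerator and denominator by -2*sqrt(26) + 3*sqrt(21).
Denominator becomes 85; numerator becomes -2*sqrt(26) + 3*sqrt(21).

(-2*sqrt(26) + 3*sqrt(21))/85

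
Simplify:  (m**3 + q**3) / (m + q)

m**2 - m*q + q**2

Apply the sum-of-cubes factorisation and cancel (m + q).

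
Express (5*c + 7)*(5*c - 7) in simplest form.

Difference of squares with P = 5*c, Q = 7.

25*c**2 - 49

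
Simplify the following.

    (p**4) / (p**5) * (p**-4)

p**(-5)

Quotient: (p**-1)
Multiply by (p**-4): add exponents.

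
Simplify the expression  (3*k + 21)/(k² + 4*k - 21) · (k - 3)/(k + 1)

3/(k + 1)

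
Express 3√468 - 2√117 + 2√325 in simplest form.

3√468 = 18*√13; 2√117 = 6*√13; 2√325 = 10*√13
Combine: (18 - 6 + 10)·√13 = 22*√13

22*√13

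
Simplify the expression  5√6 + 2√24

9*√6

5√6 = 5*√6; 2√24 = 4*√6
Combine: (5 + 4)·√6 = 9*√6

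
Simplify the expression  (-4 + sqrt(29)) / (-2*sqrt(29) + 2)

(-25 + 3*sqrt(29))/56

Multiply numerator and denominator by 2 + 2*sqrt(29).
Denominator becomes -112; numerator becomes -6*sqrt(29) + 50.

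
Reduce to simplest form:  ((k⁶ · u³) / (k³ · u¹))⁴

k^12*u⁸

Inside the bracket: k³ · u²
Raise to the power 4: k^12 · u⁸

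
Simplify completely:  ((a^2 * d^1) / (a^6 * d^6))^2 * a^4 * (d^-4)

1/(a^4*d^14)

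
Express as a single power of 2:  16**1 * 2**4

2**8

16**1 = 2**4; 2**4 = 2**4
Combine exponents: 2**8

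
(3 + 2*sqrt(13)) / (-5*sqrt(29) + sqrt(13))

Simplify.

Multiply numerator and denominator by sqrt(13) + 5*sqrt(29).
Denominator becomes -712; numerator becomes 3*sqrt(13) + 26 + 15*sqrt(29) + 10*sqrt(377).

(-10*sqrt(377) - 15*sqrt(29) - 26 - 3*sqrt(13))/712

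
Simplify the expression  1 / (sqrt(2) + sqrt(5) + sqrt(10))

(-20 - 3*sqrt(10) + 7*sqrt(5) + 13*sqrt(2))/31

Group as (sqrt(5) + sqrt(10)) + sqrt(2); multiply by (sqrt(5) + sqrt(10)) - sqrt(2), then rationalise the remaining surd.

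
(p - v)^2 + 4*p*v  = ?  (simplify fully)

(p + v)^2

Expanding gives p^2 + 2*p*v + v^2, a perfect square.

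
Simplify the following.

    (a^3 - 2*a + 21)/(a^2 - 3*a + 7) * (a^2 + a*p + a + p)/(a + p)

Factor: a^3 - 2*a + 21 = (a^2 - 3*a + 7)*(a + 3);  a^2 + a*p + a + p = (a + 1)*(a + p)
Cancel the common factors (a^2 - 3*a + 7), (a + p).

a^2 + 4*a + 3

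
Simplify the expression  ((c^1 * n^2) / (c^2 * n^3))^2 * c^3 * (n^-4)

c/n^6

Inside the bracket: (c^-1) * (n^-1)
Raise to the power 2: (c^-2) * (n^-2)
Multiply by c^3 * (n^-4): add exponents.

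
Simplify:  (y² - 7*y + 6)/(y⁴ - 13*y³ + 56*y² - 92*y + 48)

Factor: y² - 7*y + 6 = (y - 1)·(y - 6);  y⁴ - 13*y³ + 56*y² - 92*y + 48 = (y - 6)·(y - 4)·(y - 1)·(y - 2)
Cancel the common factors (y - 6), (y - 1).

1/(y² - 6*y + 8)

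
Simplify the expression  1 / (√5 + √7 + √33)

Group as (√5 + √33) + √7; multiply by (√5 + √33) - √7, then rationalise the remaining surd.

(-31*√7 - 35*√5 + 2*√1155 + 21*√33)/301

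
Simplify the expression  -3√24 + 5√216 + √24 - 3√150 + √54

14*√6

3√24 = 6*√6; 5√216 = 30*√6; √24 = 2*√6; 3√150 = 15*√6; √54 = 3*√6
Combine: (-6 + 30 + 2 - 15 + 3)·√6 = 14*√6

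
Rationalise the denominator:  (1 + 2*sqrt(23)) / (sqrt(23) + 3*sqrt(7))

Multiply numerator and denominator by -3*sqrt(7) + sqrt(23).
Denominator becomes -40; numerator becomes -6*sqrt(161) - 3*sqrt(7) + sqrt(23) + 46.

(-46 - sqrt(23) + 3*sqrt(7) + 6*sqrt(161))/40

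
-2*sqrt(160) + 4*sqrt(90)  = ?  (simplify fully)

4*sqrt(10)

2*sqrt(160) = 8*sqrt(10); 4*sqrt(90) = 12*sqrt(10)
Combine: (-8 + 12)·sqrt(10) = 4*sqrt(10)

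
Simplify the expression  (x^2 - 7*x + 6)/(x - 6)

x - 1

Factor: x^2 - 7*x + 6 = (x - 6)*(x - 1)
Cancel the common factor (x - 6).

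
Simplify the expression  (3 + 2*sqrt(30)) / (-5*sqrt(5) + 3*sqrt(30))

Multiply numerator and denominator by 5*sqrt(5) + 3*sqrt(30).
Denominator becomes 145; numerator becomes 15*sqrt(5) + 9*sqrt(30) + 50*sqrt(6) + 180.

(15*sqrt(5) + 9*sqrt(30) + 50*sqrt(6) + 180)/145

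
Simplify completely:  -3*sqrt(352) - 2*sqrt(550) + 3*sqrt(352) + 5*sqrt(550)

3*sqrt(352) = 12*sqrt(22); 2*sqrt(550) = 10*sqrt(22); 3*sqrt(352) = 12*sqrt(22); 5*sqrt(550) = 25*sqrt(22)
Combine: (-12 - 10 + 12 + 25)·sqrt(22) = 15*sqrt(22)

15*sqrt(22)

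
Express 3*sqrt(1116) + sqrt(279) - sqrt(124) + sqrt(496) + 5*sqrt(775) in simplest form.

48*sqrt(31)

3*sqrt(1116) = 18*sqrt(31); sqrt(279) = 3*sqrt(31); sqrt(124) = 2*sqrt(31); sqrt(496) = 4*sqrt(31); 5*sqrt(775) = 25*sqrt(31)
Combine: (18 + 3 - 2 + 4 + 25)·sqrt(31) = 48*sqrt(31)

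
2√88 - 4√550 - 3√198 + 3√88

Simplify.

2√88 = 4*√22; 4√550 = 20*√22; 3√198 = 9*√22; 3√88 = 6*√22
Combine: (4 - 20 - 9 + 6)·√22 = -19*√22

-19*√22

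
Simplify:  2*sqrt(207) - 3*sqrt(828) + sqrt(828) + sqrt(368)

-2*sqrt(23)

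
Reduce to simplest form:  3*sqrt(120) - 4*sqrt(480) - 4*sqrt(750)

-30*sqrt(30)

3*sqrt(120) = 6*sqrt(30); 4*sqrt(480) = 16*sqrt(30); 4*sqrt(750) = 20*sqrt(30)
Combine: (6 - 16 - 20)·sqrt(30) = -30*sqrt(30)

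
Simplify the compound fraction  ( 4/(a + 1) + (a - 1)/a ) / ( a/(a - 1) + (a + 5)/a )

(a³ + 3*a² - 5*a + 1)/(2*a³ + 6*a² - a - 5)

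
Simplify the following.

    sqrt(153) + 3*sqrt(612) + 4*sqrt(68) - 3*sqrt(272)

sqrt(153) = 3*sqrt(17); 3*sqrt(612) = 18*sqrt(17); 4*sqrt(68) = 8*sqrt(17); 3*sqrt(272) = 12*sqrt(17)
Combine: (3 + 18 + 8 - 12)·sqrt(17) = 17*sqrt(17)

17*sqrt(17)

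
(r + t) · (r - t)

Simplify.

Telescope via difference of squares: (r+t)(r-t) = r² - t².

r² - t²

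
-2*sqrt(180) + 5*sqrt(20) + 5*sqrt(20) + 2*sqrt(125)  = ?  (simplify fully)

2*sqrt(180) = 12*sqrt(5); 5*sqrt(20) = 10*sqrt(5); 5*sqrt(20) = 10*sqrt(5); 2*sqrt(125) = 10*sqrt(5)
Combine: (-12 + 10 + 10 + 10)·sqrt(5) = 18*sqrt(5)

18*sqrt(5)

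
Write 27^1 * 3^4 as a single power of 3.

27^1 = 3^3; 3^4 = 3^4
Combine exponents: 3^7

3^7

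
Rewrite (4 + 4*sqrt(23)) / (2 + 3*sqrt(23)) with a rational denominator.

Multiply numerator and denominator by -3*sqrt(23) + 2.
Denominator becomes -203; numerator becomes -268 - 4*sqrt(23).

(4*sqrt(23) + 268)/203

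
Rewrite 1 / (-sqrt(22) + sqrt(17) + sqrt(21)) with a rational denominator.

(-8*sqrt(22) + 9*sqrt(21) + 13*sqrt(17) + sqrt(7854))/586

Group as (sqrt(17) + sqrt(21)) - sqrt(22); multiply by (sqrt(17) + sqrt(21)) + sqrt(22), then rationalise the remaining surd.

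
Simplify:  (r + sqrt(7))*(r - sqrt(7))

Product of conjugates: (P+Q)(P-Q) = P**2 - Q**2.

r**2 - 7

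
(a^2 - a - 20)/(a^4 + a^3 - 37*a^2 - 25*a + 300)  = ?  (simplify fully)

1/(a^2 + 2*a - 15)

Factor: a^2 - a - 20 = (a + 4)*(a - 5);  a^4 + a^3 - 37*a^2 - 25*a + 300 = (a + 4)*(a - 5)*(a + 5)*(a - 3)
Cancel the common factors (a + 4), (a - 5).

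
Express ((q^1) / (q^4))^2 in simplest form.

Inside the bracket: (q^-3)
Raise to the power 2: (q^-6)

q^(-6)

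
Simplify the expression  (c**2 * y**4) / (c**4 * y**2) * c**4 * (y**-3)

c**2/y

Quotient: (c**-2) * y**2
Multiply by c**4 * (y**-3): add exponents.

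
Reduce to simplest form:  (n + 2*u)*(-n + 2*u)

Difference of squares with P = 2*u, Q = n.

-n^2 + 4*u^2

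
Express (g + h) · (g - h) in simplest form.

g² - h²

Telescope via difference of squares: (g+h)(g-h) = g² - h².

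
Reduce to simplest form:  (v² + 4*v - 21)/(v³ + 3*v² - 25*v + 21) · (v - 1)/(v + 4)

Factor: v² + 4*v - 21 = (v + 7)·(v - 3);  v³ + 3*v² - 25*v + 21 = (v - 1)·(v - 3)·(v + 7)
Cancel the common factors (v - 3), (v - 1), (v + 7).

1/(v + 4)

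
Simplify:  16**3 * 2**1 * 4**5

16**3 = 2**12; 2**1 = 2**1; 4**5 = 2**10
Combine exponents: 2**23

2**23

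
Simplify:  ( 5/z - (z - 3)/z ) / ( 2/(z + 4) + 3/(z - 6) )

(-z³ + 10*z² + 8*z - 192)/(5*z²)

Numerator: 5/z - (z - 3)/z = (-z + 8)/z
Denominator: 2/(z + 4) + 3/(z - 6) = 5*z/(z² - 2*z - 24)
Divide: ((-z + 8)/z) · ((z² - 2*z - 24)/(5*z)) = (-z³ + 10*z² + 8*z - 192)/(5*z²)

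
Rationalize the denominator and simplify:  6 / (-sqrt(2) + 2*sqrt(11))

Multiply numerator and denominator by sqrt(2) + 2*sqrt(11).
Denominator becomes 42; numerator becomes 6*sqrt(2) + 12*sqrt(11).

(sqrt(2) + 2*sqrt(11))/7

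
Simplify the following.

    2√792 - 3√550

2√792 = 12*√22; 3√550 = 15*√22
Combine: (12 - 15)·√22 = -3*√22

-3*√22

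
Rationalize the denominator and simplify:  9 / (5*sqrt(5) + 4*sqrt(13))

(-45*sqrt(5) + 36*sqrt(13))/83

Multiply numerator and denominator by -4*sqrt(13) + 5*sqrt(5).
Denominator becomes -83; numerator becomes -36*sqrt(13) + 45*sqrt(5).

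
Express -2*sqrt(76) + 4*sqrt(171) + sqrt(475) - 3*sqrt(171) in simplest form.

2*sqrt(76) = 4*sqrt(19); 4*sqrt(171) = 12*sqrt(19); sqrt(475) = 5*sqrt(19); 3*sqrt(171) = 9*sqrt(19)
Combine: (-4 + 12 + 5 - 9)·sqrt(19) = 4*sqrt(19)

4*sqrt(19)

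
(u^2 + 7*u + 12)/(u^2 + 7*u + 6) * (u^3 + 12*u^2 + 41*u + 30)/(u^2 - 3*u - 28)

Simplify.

(u^2 + 8*u + 15)/(u - 7)

Factor: u^2 + 7*u + 12 = (u + 4)*(u + 3);  u^2 + 7*u + 6 = (u + 1)*(u + 6);  u^3 + 12*u^2 + 41*u + 30 = (u + 1)*(u + 6)*(u + 5);  u^2 - 3*u - 28 = (u + 4)*(u - 7)
Cancel the common factors (u + 4), (u + 1), (u + 6).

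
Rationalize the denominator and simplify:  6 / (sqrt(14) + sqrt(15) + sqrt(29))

(-sqrt(6090) + 14*sqrt(15) + 15*sqrt(14))/70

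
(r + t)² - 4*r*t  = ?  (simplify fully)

Expand the square and combine the 4*r*t term.

(r - t)²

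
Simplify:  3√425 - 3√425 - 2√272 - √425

3√425 = 15*√17; 3√425 = 15*√17; 2√272 = 8*√17; √425 = 5*√17
Combine: (15 - 15 - 8 - 5)·√17 = -13*√17

-13*√17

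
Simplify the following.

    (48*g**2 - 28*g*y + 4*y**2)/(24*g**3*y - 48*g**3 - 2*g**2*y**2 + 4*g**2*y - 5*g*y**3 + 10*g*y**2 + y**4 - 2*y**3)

Factor: 48*g**2 - 28*g*y + 4*y**2 = 4*(-3*g + y)*(-4*g + y);  24*g**3*y - 48*g**3 - 2*g**2*y**2 + 4*g**2*y - 5*g*y**3 + 10*g*y**2 + y**4 - 2*y**3 = (2*g + y)*(-3*g + y)*(y - 2)*(-4*g + y)
Cancel the common factors (-4*g + y), (-3*g + y).

4/(2*g*y - 4*g + y**2 - 2*y)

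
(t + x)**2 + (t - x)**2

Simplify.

2*t**2 + 2*x**2

Binomially expand both and collect terms in t, x.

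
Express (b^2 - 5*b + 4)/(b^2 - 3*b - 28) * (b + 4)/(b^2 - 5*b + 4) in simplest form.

Factor: b^2 - 5*b + 4 = (b - 1)*(b - 4);  b^2 - 3*b - 28 = (b + 4)*(b - 7);  b^2 - 5*b + 4 = (b - 4)*(b - 1)
Cancel the common factors (b - 4), (b + 4), (b - 1).

1/(b - 7)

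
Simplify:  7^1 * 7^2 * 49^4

7^11

7^1 = 7^1; 7^2 = 7^2; 49^4 = 7^8
Combine exponents: 7^11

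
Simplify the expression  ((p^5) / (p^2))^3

Inside the bracket: p^3
Raise to the power 3: p^9

p^9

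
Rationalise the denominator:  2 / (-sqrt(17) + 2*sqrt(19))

Multiply numerator and denominator by sqrt(17) + 2*sqrt(19).
Denominator becomes 59; numerator becomes 2*sqrt(17) + 4*sqrt(19).

(2*sqrt(17) + 4*sqrt(19))/59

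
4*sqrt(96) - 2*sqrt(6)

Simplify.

14*sqrt(6)

4*sqrt(96) = 16*sqrt(6); 2*sqrt(6) = 2*sqrt(6)
Combine: (16 - 2)·sqrt(6) = 14*sqrt(6)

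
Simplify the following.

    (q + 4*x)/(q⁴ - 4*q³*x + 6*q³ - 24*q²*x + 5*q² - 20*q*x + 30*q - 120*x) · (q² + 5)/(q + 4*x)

-1/(-q² + 4*q*x - 6*q + 24*x)

Factor: q⁴ - 4*q³*x + 6*q³ - 24*q²*x + 5*q² - 20*q*x + 30*q - 120*x = (q - 4*x)·(q² + 5)·(q + 6)
Cancel the common factors (q² + 5), (q + 4*x).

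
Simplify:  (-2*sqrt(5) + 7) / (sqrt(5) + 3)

Multiply numerator and denominator by -sqrt(5) + 3.
Denominator becomes 4; numerator becomes -13*sqrt(5) + 31.

(-13*sqrt(5) + 31)/4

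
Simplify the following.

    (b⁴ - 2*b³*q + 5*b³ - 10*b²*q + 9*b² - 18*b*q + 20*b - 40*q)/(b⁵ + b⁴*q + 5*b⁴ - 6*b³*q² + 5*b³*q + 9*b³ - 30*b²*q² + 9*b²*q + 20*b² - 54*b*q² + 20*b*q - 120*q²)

1/(b + 3*q)

Factor: b⁴ - 2*b³*q + 5*b³ - 10*b²*q + 9*b² - 18*b*q + 20*b - 40*q = (b² + b + 5)·(b + 4)·(b - 2*q);  b⁵ + b⁴*q + 5*b⁴ - 6*b³*q² + 5*b³*q + 9*b³ - 30*b²*q² + 9*b²*q + 20*b² - 54*b*q² + 20*b*q - 120*q² = (b + 4)·(b - 2*q)·(b + 3*q)·(b² + b + 5)
Cancel the common factors (b² + b + 5), (b - 2*q), (b + 4).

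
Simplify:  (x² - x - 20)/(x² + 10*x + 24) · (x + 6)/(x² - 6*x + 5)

1/(x - 1)

Factor: x² - x - 20 = (x + 4)·(x - 5);  x² + 10*x + 24 = (x + 4)·(x + 6);  x² - 6*x + 5 = (x - 5)·(x - 1)
Cancel the common factors (x + 6), (x - 5), (x + 4).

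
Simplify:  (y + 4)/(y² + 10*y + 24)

1/(y + 6)

Factor: y² + 10*y + 24 = (y + 6)·(y + 4)
Cancel the common factor (y + 4).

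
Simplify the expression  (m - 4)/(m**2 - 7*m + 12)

Factor: m**2 - 7*m + 12 = (m - 4)*(m - 3)
Cancel the common factor (m - 4).

1/(m - 3)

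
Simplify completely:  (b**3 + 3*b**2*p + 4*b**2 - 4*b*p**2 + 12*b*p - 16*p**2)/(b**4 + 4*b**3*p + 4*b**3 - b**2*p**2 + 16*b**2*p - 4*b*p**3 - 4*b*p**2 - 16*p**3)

1/(b + p)

Factor: b**3 + 3*b**2*p + 4*b**2 - 4*b*p**2 + 12*b*p - 16*p**2 = (b + 4)*(b + 4*p)*(b - p);  b**4 + 4*b**3*p + 4*b**3 - b**2*p**2 + 16*b**2*p - 4*b*p**3 - 4*b*p**2 - 16*p**3 = (b + p)*(b - p)*(b + 4*p)*(b + 4)
Cancel the common factors (b + 4), (b - p), (b + 4*p).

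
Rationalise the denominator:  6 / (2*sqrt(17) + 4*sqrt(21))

Multiply numerator and denominator by -4*sqrt(21) + 2*sqrt(17).
Denominator becomes -268; numerator becomes -24*sqrt(21) + 12*sqrt(17).

(-3*sqrt(17) + 6*sqrt(21))/67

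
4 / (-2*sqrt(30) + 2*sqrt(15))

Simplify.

(-2*sqrt(30) - 2*sqrt(15))/15

Multiply numerator and denominator by 2*sqrt(15) + 2*sqrt(30).
Denominator becomes -60; numerator becomes 8*sqrt(15) + 8*sqrt(30).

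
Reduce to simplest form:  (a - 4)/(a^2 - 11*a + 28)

1/(a - 7)

Factor: a^2 - 11*a + 28 = (a - 4)*(a - 7)
Cancel the common factor (a - 4).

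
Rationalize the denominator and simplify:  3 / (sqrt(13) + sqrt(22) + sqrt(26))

(-156*sqrt(11) + 27*sqrt(26) + 51*sqrt(22) + 105*sqrt(13))/1063

Group as (sqrt(13) + sqrt(26)) + sqrt(22); multiply by (sqrt(13) + sqrt(26)) - sqrt(22), then rationalise the remaining surd.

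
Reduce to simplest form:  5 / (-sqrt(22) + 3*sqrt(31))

Multiply numerator and denominator by sqrt(22) + 3*sqrt(31).
Denominator becomes 257; numerator becomes 5*sqrt(22) + 15*sqrt(31).

(5*sqrt(22) + 15*sqrt(31))/257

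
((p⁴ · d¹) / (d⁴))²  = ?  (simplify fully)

p⁸/d⁶

Inside the bracket: p⁴ · (d^-3)
Raise to the power 2: p⁸ · (d^-6)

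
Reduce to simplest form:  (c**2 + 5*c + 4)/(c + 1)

c + 4

Factor: c**2 + 5*c + 4 = (c + 1)*(c + 4)
Cancel the common factor (c + 1).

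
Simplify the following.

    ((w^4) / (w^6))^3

Inside the bracket: (w^-2)
Raise to the power 3: (w^-6)

w^(-6)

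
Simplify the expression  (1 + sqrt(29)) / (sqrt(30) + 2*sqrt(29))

(-sqrt(870) - sqrt(30) + 2*sqrt(29) + 58)/86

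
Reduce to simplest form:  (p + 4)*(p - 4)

p^2 - 16

(p)^2 - (4)^2 = p^2 - 16.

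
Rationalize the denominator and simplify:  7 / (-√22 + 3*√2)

(-7*√22 - 21*√2)/4

Multiply numerator and denominator by 3*√2 + √22.
Denominator becomes -4; numerator becomes 21*√2 + 7*√22.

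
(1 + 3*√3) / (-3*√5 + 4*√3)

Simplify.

(3*√5 + 4*√3 + 9*√15 + 36)/3

Multiply numerator and denominator by 3*√5 + 4*√3.
Denominator becomes 3; numerator becomes 3*√5 + 4*√3 + 9*√15 + 36.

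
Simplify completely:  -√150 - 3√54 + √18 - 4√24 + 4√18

-22*√6 + 15*√2

√150 = 5*√6; 3√54 = 9*√6; √18 = 3*√2; 4√24 = 8*√6; 4√18 = 12*√2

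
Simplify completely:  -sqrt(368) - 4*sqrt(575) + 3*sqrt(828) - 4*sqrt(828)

sqrt(368) = 4*sqrt(23); 4*sqrt(575) = 20*sqrt(23); 3*sqrt(828) = 18*sqrt(23); 4*sqrt(828) = 24*sqrt(23)
Combine: (-4 - 20 + 18 - 24)·sqrt(23) = -30*sqrt(23)

-30*sqrt(23)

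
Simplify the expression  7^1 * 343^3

7^1 = 7^1; 343^3 = 7^9
Combine exponents: 7^10

7^10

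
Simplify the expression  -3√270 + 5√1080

3√270 = 9*√30; 5√1080 = 30*√30
Combine: (-9 + 30)·√30 = 21*√30

21*√30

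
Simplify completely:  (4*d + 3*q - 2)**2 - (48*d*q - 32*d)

(4*d - 3*q + 2)**2

After expansion: 16*d**2 - 24*d*q + 16*d + 9*q**2 - 12*q + 4 — a perfect-square trinomial.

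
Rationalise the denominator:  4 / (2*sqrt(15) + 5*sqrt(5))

Multiply numerator and denominator by -2*sqrt(15) + 5*sqrt(5).
Denominator becomes 65; numerator becomes -8*sqrt(15) + 20*sqrt(5).

(-8*sqrt(15) + 20*sqrt(5))/65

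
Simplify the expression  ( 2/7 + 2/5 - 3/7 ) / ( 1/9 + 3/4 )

324/1085

Numerator: 2/7 + 2/5 - 3/7 = 9/35
Denominator: 1/9 + 3/4 = 31/36
Divide: (9/35) · (36/31) = 324/1085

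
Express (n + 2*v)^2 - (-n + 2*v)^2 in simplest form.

Binomially expand both and collect terms in (2*v), n.

8*n*v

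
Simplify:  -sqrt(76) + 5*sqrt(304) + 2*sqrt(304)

26*sqrt(19)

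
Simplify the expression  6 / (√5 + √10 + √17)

Group as (√10 + √17) + √5; multiply by (√10 + √17) - √5, then rationalise the remaining surd.

(-15*√34 - 3*√17 + 18*√10 + 33*√5)/49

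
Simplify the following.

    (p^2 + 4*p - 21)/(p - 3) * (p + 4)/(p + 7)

Factor: p^2 + 4*p - 21 = (p - 3)*(p + 7)
Cancel the common factors (p - 3), (p + 7).

p + 4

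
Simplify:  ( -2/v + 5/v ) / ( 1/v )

Numerator: -2/v + 5/v = 3/v
Denominator: 1/v = 1/v
Divide: (3/v) · (v) = 3

3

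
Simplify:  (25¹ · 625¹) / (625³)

5^(-6)

25¹ = 5^2; 625¹ = 5^4; 625³ = 5^12
Combine exponents: 5^(-6)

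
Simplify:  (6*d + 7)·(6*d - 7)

36*d² - 49

Product of conjugates: (P+Q)(P-Q) = P^2 - Q^2.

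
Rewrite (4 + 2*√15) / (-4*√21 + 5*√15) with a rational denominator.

(16*√21 + 20*√15 + 24*√35 + 150)/39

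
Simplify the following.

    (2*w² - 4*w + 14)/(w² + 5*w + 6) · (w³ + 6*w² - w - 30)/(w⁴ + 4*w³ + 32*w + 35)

Factor: 2*w² - 4*w + 14 = 2·(w² - 2*w + 7);  w² + 5*w + 6 = (w + 3)·(w + 2);  w³ + 6*w² - w - 30 = (w + 3)·(w - 2)·(w + 5);  w⁴ + 4*w³ + 32*w + 35 = (w² - 2*w + 7)·(w + 5)·(w + 1)
Cancel the common factors (w² - 2*w + 7), (w + 3), (w + 5).

(2*w - 4)/(w² + 3*w + 2)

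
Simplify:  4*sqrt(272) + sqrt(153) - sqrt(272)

15*sqrt(17)

4*sqrt(272) = 16*sqrt(17); sqrt(153) = 3*sqrt(17); sqrt(272) = 4*sqrt(17)
Combine: (16 + 3 - 4)·sqrt(17) = 15*sqrt(17)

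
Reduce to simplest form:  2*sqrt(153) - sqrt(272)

2*sqrt(17)

2*sqrt(153) = 6*sqrt(17); sqrt(272) = 4*sqrt(17)
Combine: (6 - 4)·sqrt(17) = 2*sqrt(17)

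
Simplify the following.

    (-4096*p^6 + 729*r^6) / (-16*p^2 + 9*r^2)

256*p^4 + 144*p^2*r^2 + 81*r^4

-4096*p^6 + 729*r^6 factors as -(4*p - 3*r)*(4*p + 3*r)*(16*p^2 - 12*p*r + 9*r^2)*(16*p^2 + 12*p*r + 9*r^2).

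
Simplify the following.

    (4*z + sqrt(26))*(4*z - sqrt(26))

16*z**2 - 26

Difference of squares with P = 4*z, Q = sqrt(26).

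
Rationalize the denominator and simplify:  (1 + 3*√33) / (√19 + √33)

Multiply numerator and denominator by -√19 + √33.
Denominator becomes 14; numerator becomes -3*√627 - √19 + √33 + 99.

(-3*√627 - √19 + √33 + 99)/14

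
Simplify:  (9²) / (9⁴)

9² = 3^4; 9⁴ = 3^8
Combine exponents: 3^(-4)

3^(-4)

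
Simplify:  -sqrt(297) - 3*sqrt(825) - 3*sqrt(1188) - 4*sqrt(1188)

sqrt(297) = 3*sqrt(33); 3*sqrt(825) = 15*sqrt(33); 3*sqrt(1188) = 18*sqrt(33); 4*sqrt(1188) = 24*sqrt(33)
Combine: (-3 - 15 - 18 - 24)·sqrt(33) = -60*sqrt(33)

-60*sqrt(33)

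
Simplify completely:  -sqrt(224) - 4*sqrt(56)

-12*sqrt(14)

sqrt(224) = 4*sqrt(14); 4*sqrt(56) = 8*sqrt(14)
Combine: (-4 - 8)·sqrt(14) = -12*sqrt(14)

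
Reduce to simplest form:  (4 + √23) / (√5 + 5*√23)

Multiply numerator and denominator by -√5 + 5*√23.
Denominator becomes 570; numerator becomes -√115 - 4*√5 + 20*√23 + 115.

(-√115 - 4*√5 + 20*√23 + 115)/570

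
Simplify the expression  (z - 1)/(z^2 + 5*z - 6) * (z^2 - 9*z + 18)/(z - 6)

Factor: z^2 + 5*z - 6 = (z - 1)*(z + 6);  z^2 - 9*z + 18 = (z - 3)*(z - 6)
Cancel the common factors (z - 1), (z - 6).

(z - 3)/(z + 6)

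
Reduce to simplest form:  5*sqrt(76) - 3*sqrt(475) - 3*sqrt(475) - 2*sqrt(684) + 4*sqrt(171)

-20*sqrt(19)

5*sqrt(76) = 10*sqrt(19); 3*sqrt(475) = 15*sqrt(19); 3*sqrt(475) = 15*sqrt(19); 2*sqrt(684) = 12*sqrt(19); 4*sqrt(171) = 12*sqrt(19)
Combine: (10 - 15 - 15 - 12 + 12)·sqrt(19) = -20*sqrt(19)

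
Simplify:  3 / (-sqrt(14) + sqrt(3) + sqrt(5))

Group as (sqrt(3) + sqrt(5)) - sqrt(14); multiply by (sqrt(3) + sqrt(5)) + sqrt(14), then rationalise the remaining surd.

(3*sqrt(14) + 6*sqrt(5) + 8*sqrt(3) + sqrt(210))/4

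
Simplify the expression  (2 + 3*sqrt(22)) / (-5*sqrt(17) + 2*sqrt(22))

Multiply numerator and denominator by 2*sqrt(22) + 5*sqrt(17).
Denominator becomes -337; numerator becomes 4*sqrt(22) + 10*sqrt(17) + 132 + 15*sqrt(374).

(-15*sqrt(374) - 132 - 10*sqrt(17) - 4*sqrt(22))/337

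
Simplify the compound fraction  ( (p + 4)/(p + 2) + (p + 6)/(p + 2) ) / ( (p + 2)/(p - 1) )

Numerator: (p + 4)/(p + 2) + (p + 6)/(p + 2) = (2*p + 10)/(p + 2)
Denominator: (p + 2)/(p - 1) = (p + 2)/(p - 1)
Divide: ((2*p + 10)/(p + 2)) · ((p - 1)/(p + 2)) = (2*p**2 + 8*p - 10)/(p**2 + 4*p + 4)

(2*p**2 + 8*p - 10)/(p**2 + 4*p + 4)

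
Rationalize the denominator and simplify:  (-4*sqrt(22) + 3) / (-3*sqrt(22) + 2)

Multiply numerator and denominator by 2 + 3*sqrt(22).
Denominator becomes -194; numerator becomes -258 + sqrt(22).

(-sqrt(22) + 258)/194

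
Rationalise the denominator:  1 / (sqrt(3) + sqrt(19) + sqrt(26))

(-sqrt(1482) - 2*sqrt(26) + 5*sqrt(19) + 21*sqrt(3))/106

Group as (sqrt(3) + sqrt(26)) + sqrt(19); multiply by (sqrt(3) + sqrt(26)) - sqrt(19), then rationalise the remaining surd.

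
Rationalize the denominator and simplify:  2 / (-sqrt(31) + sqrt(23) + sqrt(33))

(-50*sqrt(31) + 42*sqrt(33) + 82*sqrt(23) + 4*sqrt(23529))/2411

Group as (sqrt(23) + sqrt(33)) - sqrt(31); multiply by (sqrt(23) + sqrt(33)) + sqrt(31), then rationalise the remaining surd.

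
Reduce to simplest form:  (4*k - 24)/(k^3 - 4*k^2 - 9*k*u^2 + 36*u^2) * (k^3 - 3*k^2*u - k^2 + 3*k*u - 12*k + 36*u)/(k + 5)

Factor: 4*k - 24 = 4*(k - 6);  k^3 - 4*k^2 - 9*k*u^2 + 36*u^2 = (k + 3*u)*(k - 4)*(k - 3*u);  k^3 - 3*k^2*u - k^2 + 3*k*u - 12*k + 36*u = (k - 3*u)*(k + 3)*(k - 4)
Cancel the common factors (k - 4), (k - 3*u).

(4*k^2 - 12*k - 72)/(k^2 + 3*k*u + 5*k + 15*u)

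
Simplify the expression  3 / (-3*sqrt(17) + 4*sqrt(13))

(9*sqrt(17) + 12*sqrt(13))/55

Multiply numerator and denominator by 3*sqrt(17) + 4*sqrt(13).
Denominator becomes 55; numerator becomes 9*sqrt(17) + 12*sqrt(13).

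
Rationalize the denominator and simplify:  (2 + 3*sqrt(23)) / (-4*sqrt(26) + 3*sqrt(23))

(-12*sqrt(598) - 207 - 8*sqrt(26) - 6*sqrt(23))/209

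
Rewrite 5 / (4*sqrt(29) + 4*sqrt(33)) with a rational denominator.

(-5*sqrt(29) + 5*sqrt(33))/16

Multiply numerator and denominator by -4*sqrt(29) + 4*sqrt(33).
Denominator becomes 64; numerator becomes -20*sqrt(29) + 20*sqrt(33).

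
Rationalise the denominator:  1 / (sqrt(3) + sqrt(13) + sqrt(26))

(-13*sqrt(6) - 5*sqrt(26) + 8*sqrt(13) + 18*sqrt(3))/28

Group as (sqrt(13) + sqrt(26)) + sqrt(3); multiply by (sqrt(13) + sqrt(26)) - sqrt(3), then rationalise the remaining surd.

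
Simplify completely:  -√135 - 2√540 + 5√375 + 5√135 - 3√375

10*√15

√135 = 3*√15; 2√540 = 12*√15; 5√375 = 25*√15; 5√135 = 15*√15; 3√375 = 15*√15
Combine: (-3 - 12 + 25 + 15 - 15)·√15 = 10*√15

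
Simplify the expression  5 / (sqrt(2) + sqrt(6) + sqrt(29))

(-125*sqrt(6) - 165*sqrt(2) + 20*sqrt(87) + 105*sqrt(29))/393

Group as (sqrt(6) + sqrt(29)) + sqrt(2); multiply by (sqrt(6) + sqrt(29)) - sqrt(2), then rationalise the remaining surd.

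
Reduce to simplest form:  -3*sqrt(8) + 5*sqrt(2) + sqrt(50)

4*sqrt(2)

3*sqrt(8) = 6*sqrt(2); 5*sqrt(2) = 5*sqrt(2); sqrt(50) = 5*sqrt(2)
Combine: (-6 + 5 + 5)·sqrt(2) = 4*sqrt(2)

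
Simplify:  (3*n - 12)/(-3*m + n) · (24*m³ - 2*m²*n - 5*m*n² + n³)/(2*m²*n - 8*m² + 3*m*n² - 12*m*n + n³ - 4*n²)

(-12*m + 3*n)/(m + n)

Factor: 3*n - 12 = 3·(n - 4);  24*m³ - 2*m²*n - 5*m*n² + n³ = (-3*m + n)·(-4*m + n)·(2*m + n);  2*m²*n - 8*m² + 3*m*n² - 12*m*n + n³ - 4*n² = (m + n)·(2*m + n)·(n - 4)
Cancel the common factors (n - 4), (2*m + n), (-3*m + n).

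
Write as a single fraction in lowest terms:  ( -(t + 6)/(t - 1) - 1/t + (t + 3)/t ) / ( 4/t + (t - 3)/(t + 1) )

Numerator: -(t + 6)/(t - 1) - 1/t + (t + 3)/t = (-5*t - 2)/(t^2 - t)
Denominator: 4/t + (t - 3)/(t + 1) = (t^2 + t + 4)/(t^2 + t)
Divide: ((-5*t - 2)/(t^2 - t)) · ((t^2 + t)/(t^2 + t + 4)) = (-5*t^2 - 7*t - 2)/(t^3 + 3*t - 4)

(-5*t^2 - 7*t - 2)/(t^3 + 3*t - 4)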